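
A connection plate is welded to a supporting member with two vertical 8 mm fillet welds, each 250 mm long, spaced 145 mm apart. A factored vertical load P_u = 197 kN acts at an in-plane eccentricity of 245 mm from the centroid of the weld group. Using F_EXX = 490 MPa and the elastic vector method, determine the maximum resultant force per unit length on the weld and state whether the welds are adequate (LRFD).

f_max ≈ 1570 N/mm; NOT adequate

Total weld length L_w = 500 mm. Treat welds as unit-width lines.
Polar moment about centroid: J = 2[d³/12 + d(b/2)²] = 2[250³/12 + 250×72.5²] = 5232000 mm³.
Direct shear f_v = P/L_w = 197×10³ / 500 = 394 N/mm (vertical).
Torsion M = P·e = 197×10³ × 245 = 48265000 N·mm.
Critical point at (x, y) = (72.5, 125) from centroid. f_tx = M·y/J = 1153 N/mm; f_ty = M·x/J = 668.8 N/mm.
Resultant f_max = √[f_tx² + (f_v + f_ty)²] = √[1153² + (394 + 668.8)²] = 1568 N/mm.
Capacity per unit length: φr_n = 0.75 × 0.6 × 490 × (0.707 × 8) = 1247 N/mm.
1568 > 1247 → NOT adequate.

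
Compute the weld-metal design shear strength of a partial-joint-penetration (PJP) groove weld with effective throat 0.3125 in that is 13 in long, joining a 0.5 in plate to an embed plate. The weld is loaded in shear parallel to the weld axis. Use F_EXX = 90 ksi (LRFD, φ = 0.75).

Effective throat (given) t_e = 0.3125 in.
A_we = 0.3125 × 13 = 4.062 in².
F_nw = 0.6 F_EXX = 54 ksi.
φR_n = 0.75 × 54 × 4.062 = 164.5 kips.

φR_n ≈ 165 kips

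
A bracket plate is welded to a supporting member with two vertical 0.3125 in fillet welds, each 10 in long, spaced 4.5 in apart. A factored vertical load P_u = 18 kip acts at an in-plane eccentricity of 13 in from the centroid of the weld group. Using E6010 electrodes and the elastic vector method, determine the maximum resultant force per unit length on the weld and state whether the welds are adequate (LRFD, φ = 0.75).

f_max ≈ 5.22 kip/in; adequate

E60XX → F_EXX = 60 ksi.
Total weld length L_w = 20 in. Treat welds as unit-width lines.
Polar moment about centroid: J = 2[d³/12 + d(b/2)²] = 2[10³/12 + 10×2.25²] = 267.9 in³.
Direct shear f_v = P/L_w = 18 / 20 = 0.9 kip/in (vertical).
Torsion M = P·e = 18 × 13 = 234 kip·in.
Critical point at (x, y) = (2.25, 5) from centroid. f_tx = M·y/J = 4.367 kip/in; f_ty = M·x/J = 1.965 kip/in.
Resultant f_max = √[f_tx² + (f_v + f_ty)²] = √[4.367² + (0.9 + 1.965)²] = 5.223 kip/in.
Capacity per unit length: φr_n = 0.75 × 0.6 × 60 × (0.707 × 0.3125) = 5.965 kip/in.
5.223 ≤ 5.965 → adequate.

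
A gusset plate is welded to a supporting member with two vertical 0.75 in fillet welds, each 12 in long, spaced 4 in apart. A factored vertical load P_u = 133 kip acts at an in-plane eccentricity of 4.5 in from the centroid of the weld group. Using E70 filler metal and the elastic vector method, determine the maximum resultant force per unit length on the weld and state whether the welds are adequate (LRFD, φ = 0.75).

f_max ≈ 12.7 kip/in; adequate

E70XX → F_EXX = 70 ksi.
Total weld length L_w = 24 in. Treat welds as unit-width lines.
Polar moment about centroid: J = 2[d³/12 + d(b/2)²] = 2[12³/12 + 12×2²] = 384 in³.
Direct shear f_v = P/L_w = 133 / 24 = 5.542 kip/in (vertical).
Torsion M = P·e = 133 × 4.5 = 598.5 kip·in.
Critical point at (x, y) = (2, 6) from centroid. f_tx = M·y/J = 9.352 kip/in; f_ty = M·x/J = 3.117 kip/in.
Resultant f_max = √[f_tx² + (f_v + f_ty)²] = √[9.352² + (5.542 + 3.117)²] = 12.74 kip/in.
Capacity per unit length: φr_n = 0.75 × 0.6 × 70 × (0.707 × 0.75) = 16.7 kip/in.
12.74 ≤ 16.7 → adequate.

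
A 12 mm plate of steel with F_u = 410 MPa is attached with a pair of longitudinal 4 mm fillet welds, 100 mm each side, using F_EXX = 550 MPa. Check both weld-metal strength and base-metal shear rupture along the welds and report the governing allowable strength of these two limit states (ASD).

R_n/Ω ≈ 93.3 kN (weld metal governs)

t_e = 0.707 × 4 = 2.828 mm; L = 200 mm.
Weld metal: R_n/Ω = (1/2.0) × 0.6 × 550 × 2.828 × 200 × 10⁻³ = 93.32 kN.
Base metal (shear rupture): R_n/Ω = (1/2.0) × 0.6 × 410 × 12 × 200 × 10⁻³ = 295.2 kN.
Governing: weld metal.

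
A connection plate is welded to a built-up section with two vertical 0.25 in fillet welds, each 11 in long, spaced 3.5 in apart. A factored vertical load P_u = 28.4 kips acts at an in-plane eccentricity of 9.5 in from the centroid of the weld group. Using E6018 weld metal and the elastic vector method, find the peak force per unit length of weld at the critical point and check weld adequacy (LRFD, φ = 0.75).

E60XX → F_EXX = 60 ksi.
Total weld length L_w = 22 in. Treat welds as unit-width lines.
Polar moment about centroid: J = 2[d³/12 + d(b/2)²] = 2[11³/12 + 11×1.75²] = 289.2 in³.
Direct shear f_v = P/L_w = 28.4 / 22 = 1.291 kip/in (vertical).
Torsion M = P·e = 28.4 × 9.5 = 269.8 kip·in.
Critical point at (x, y) = (1.75, 5.5) from centroid. f_tx = M·y/J = 5.131 kip/in; f_ty = M·x/J = 1.633 kip/in.
Resultant f_max = √[f_tx² + (f_v + f_ty)²] = √[5.131² + (1.291 + 1.633)²] = 5.905 kip/in.
Capacity per unit length: φr_n = 0.75 × 0.6 × 60 × (0.707 × 0.25) = 4.772 kip/in.
5.905 > 4.772 → NOT adequate.

f_max ≈ 5.91 kip/in; NOT adequate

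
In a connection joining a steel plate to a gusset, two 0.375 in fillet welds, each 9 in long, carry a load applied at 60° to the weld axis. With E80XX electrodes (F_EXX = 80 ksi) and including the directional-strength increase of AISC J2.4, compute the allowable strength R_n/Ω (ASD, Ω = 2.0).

t_e = 0.707 × 0.375 = 0.2651 in; A_we = 0.2651 × 18 = 4.772 in².
Directional factor: 1.0 + 0.5 sin^1.5(60°) = 1.403.
F_nw = 0.6 × 80 × 1.403 = 67.34 ksi.
R_n/Ω = (67.34 × 4.772) / 2.0 = 160.7 kips.

R_n/Ω ≈ 161 kips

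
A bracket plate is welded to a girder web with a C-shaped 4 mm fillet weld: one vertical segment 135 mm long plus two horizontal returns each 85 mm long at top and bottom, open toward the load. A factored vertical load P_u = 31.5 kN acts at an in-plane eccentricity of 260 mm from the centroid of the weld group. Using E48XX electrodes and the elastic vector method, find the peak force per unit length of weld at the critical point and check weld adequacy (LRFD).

f_max ≈ 687 N/mm; NOT adequate

E48XX → F_EXX = 480 MPa.
Total weld length L_w = 305 mm. Treat welds as unit-width lines.
Centroid: x̄ = 2×85×42.5 / 305 = 23.69 mm from the vertical weld.
Polar moment about centroid: J = I_x + I_y = [135³/12 + 2×85×67.5²] + [135×23.69² + 2(85³/12 + 85×18.81²)] = 1218000 mm³.
Direct shear f_v = P/L_w = 31.5×10³ / 305 = 103.3 N/mm (vertical).
Torsion M = P·e = 31.5×10³ × 260 = 8190000 N·mm.
Critical point at (x, y) = (61.31, 67.5) from centroid. f_tx = M·y/J = 453.9 N/mm; f_ty = M·x/J = 412.3 N/mm.
Resultant f_max = √[f_tx² + (f_v + f_ty)²] = √[453.9² + (103.3 + 412.3)²] = 686.9 N/mm.
Capacity per unit length: φr_n = 0.75 × 0.6 × 480 × (0.707 × 4) = 610.8 N/mm.
686.9 > 610.8 → NOT adequate.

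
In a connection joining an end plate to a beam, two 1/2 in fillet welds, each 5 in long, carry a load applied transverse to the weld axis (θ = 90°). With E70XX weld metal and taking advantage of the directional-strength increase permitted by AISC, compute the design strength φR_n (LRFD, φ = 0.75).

φR_n ≈ 167 kip

E70XX → F_EXX = 70 ksi.
t_e = 0.707 × 0.5 = 0.3535 in; A_we = 0.3535 × 10 = 3.535 in².
Directional factor: 1.0 + 0.5 sin^1.5(90°) = 1.5.
F_nw = 0.6 × 70 × 1.5 = 63 ksi.
φR_n = 0.75 × 63 × 3.535 = 167 kip.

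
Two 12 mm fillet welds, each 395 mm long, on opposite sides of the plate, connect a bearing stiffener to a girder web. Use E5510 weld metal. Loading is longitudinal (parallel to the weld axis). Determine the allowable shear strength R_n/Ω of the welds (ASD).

R_n/Ω ≈ 1110 kN

E55XX → F_EXX = 550 MPa.
Effective throat t_e = 0.707 × 12 = 8.484 mm.
Total length L = 790 mm; A_we = 8.484 × 790 = 6702 mm².
F_nw = 0.6 F_EXX = 0.6 × 550 = 330 MPa.
R_n = 330 × 6702 × 10⁻³ = 2212 kN; R_n/Ω = 2212/2.0 = 1106 kN.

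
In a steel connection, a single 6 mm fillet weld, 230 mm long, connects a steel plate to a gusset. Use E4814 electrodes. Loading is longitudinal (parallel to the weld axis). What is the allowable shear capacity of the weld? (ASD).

E48XX → F_EXX = 480 MPa.
Effective throat t_e = 0.707 × 6 = 4.242 mm.
Total length L = 230 mm; A_we = 4.242 × 230 = 975.7 mm².
F_nw = 0.6 F_EXX = 0.6 × 480 = 288 MPa.
R_n = 288 × 975.7 × 10⁻³ = 281 kN; R_n/Ω = 281/2.0 = 140.5 kN.

R_n/Ω ≈ 140 kN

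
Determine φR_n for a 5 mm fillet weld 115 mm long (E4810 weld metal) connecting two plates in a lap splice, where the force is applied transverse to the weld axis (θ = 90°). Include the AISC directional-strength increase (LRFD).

φR_n ≈ 132 kN

E48XX → F_EXX = 480 MPa.
t_e = 0.707 × 5 = 3.535 mm; A_we = 3.535 × 115 = 406.5 mm².
Directional factor: 1.0 + 0.5 sin^1.5(90°) = 1.5.
F_nw = 0.6 × 480 × 1.5 = 432 MPa.
φR_n = 0.75 × 432 × 406.5 × 10⁻³ = 131.7 kN.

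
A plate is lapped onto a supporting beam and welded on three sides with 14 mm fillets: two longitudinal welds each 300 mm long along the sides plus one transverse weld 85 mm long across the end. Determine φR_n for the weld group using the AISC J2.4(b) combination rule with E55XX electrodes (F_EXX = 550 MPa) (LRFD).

φR_n ≈ 1680 kN

t_e = 0.707 × 14 = 9.898 mm.
R_nwl = 0.6 × 550 × 9.898 × 600 × 10⁻³ = 1960 kN (longitudinal, 2 welds).
R_nwt = 0.6 × 550 × 9.898 × 85 × 10⁻³ = 277.6 kN (transverse, base value).
(i) R_nwl + R_nwt = 2237 kN; (ii) 0.85 R_nwl + 1.5 R_nwt = 2082 kN.
R_n = max = 2237 kN [governs: (i)]; φR_n = 1678 kN.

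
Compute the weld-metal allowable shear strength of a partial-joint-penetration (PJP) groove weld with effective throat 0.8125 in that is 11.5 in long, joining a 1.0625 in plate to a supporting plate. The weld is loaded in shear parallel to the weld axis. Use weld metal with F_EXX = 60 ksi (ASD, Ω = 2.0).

R_n/Ω ≈ 168 kip

Effective throat (given) t_e = 0.8125 in.
A_we = 0.8125 × 11.5 = 9.344 in².
F_nw = 0.6 F_EXX = 36 ksi.
R_n/Ω = (36 × 9.344) / 2.0 = 168.2 kip.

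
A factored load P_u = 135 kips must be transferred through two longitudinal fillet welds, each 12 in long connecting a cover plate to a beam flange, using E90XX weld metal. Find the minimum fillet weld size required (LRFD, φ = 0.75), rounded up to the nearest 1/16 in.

w = 1/4 in

E90XX → F_EXX = 90 ksi.
Total weld length L = 24 in.
Required throat t_e = P_u / (φ × 0.6 F_EXX × L) = 135 / (0.75 × 0.6 × 90 × 24) = 0.1389 in.
Required leg w = t_e / 0.707 = 0.1964 in → use 1/4 in.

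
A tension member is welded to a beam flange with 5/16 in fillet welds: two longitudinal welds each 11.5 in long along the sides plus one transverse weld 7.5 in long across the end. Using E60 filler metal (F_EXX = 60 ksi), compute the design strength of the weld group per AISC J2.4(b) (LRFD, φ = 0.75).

φR_n ≈ 184 kip

t_e = 0.707 × 0.3125 = 0.2209 in.
R_nwl = 0.6 × 60 × 0.2209 × 23 = 182.9 kip (longitudinal, 2 welds).
R_nwt = 0.6 × 60 × 0.2209 × 7.5 = 59.65 kip (transverse, base value).
(i) R_nwl + R_nwt = 242.6 kip; (ii) 0.85 R_nwl + 1.5 R_nwt = 245 kip.
R_n = max = 245 kip [governs: (ii)]; φR_n = 183.7 kip.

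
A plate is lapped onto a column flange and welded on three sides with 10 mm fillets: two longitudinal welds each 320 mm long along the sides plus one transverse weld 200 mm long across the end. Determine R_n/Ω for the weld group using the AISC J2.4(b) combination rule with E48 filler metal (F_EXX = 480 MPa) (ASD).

R_n/Ω ≈ 859 kN

t_e = 0.707 × 10 = 7.07 mm.
R_nwl = 0.6 × 480 × 7.07 × 640 × 10⁻³ = 1303 kN (longitudinal, 2 welds).
R_nwt = 0.6 × 480 × 7.07 × 200 × 10⁻³ = 407.2 kN (transverse, base value).
(i) R_nwl + R_nwt = 1710 kN; (ii) 0.85 R_nwl + 1.5 R_nwt = 1719 kN.
R_n = max = 1719 kN [governs: (ii)]; R_n/Ω = 859.3 kN.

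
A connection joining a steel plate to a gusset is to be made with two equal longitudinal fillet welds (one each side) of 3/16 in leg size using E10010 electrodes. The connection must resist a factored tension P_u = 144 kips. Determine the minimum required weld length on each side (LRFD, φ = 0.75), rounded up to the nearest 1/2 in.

L = 12.5 in on each side

E100XX → F_EXX = 100 ksi.
Throat t_e = 0.707 × 0.1875 = 0.1326 in.
φr_n = 0.75 × 0.6 × 100 × 0.1326 = 5.965 kips/in.
L_req = P_u / φr_n = 144 / 5.965 = 24.14 in total.
Per side: 24.14 / 2 = 12.07 in.
Round up → use L = 12.5 in on each side.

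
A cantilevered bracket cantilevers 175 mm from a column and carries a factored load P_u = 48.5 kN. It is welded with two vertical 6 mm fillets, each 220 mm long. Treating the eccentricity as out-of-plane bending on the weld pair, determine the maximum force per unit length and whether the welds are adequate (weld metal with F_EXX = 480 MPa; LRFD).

L_w = 2 × 220 = 440 mm; section modulus (unit throat) S = 2 × L²/6 = 16130 mm².
Direct shear f_v = P/L_w = 48.5×10³/440 = 110.2 N/mm.
Moment M = P × e = 48.5×10³ × 175 = 8487500 N·mm; bending f_b = M/S = 526.1 N/mm.
f_max = √(f_v² + f_b²) = √(110.2² + 526.1²) = 537.5 N/mm.
φr_n = 0.75 × 0.6 × 480 × (0.707 × 6) = 916.3 N/mm → adequate.

f_max ≈ 538 N/mm; adequate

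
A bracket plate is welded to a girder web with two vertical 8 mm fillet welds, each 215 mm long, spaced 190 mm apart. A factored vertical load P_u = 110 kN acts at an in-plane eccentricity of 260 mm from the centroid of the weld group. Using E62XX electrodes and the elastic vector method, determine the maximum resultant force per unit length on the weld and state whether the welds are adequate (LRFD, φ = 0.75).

E62XX → F_EXX = 620 MPa.
Total weld length L_w = 430 mm. Treat welds as unit-width lines.
Polar moment about centroid: J = 2[d³/12 + d(b/2)²] = 2[215³/12 + 215×95²] = 5537000 mm³.
Direct shear f_v = P/L_w = 110×10³ / 430 = 255.8 N/mm (vertical).
Torsion M = P·e = 110×10³ × 260 = 28600000 N·mm.
Critical point at (x, y) = (95, 107.5) from centroid. f_tx = M·y/J = 555.2 N/mm; f_ty = M·x/J = 490.7 N/mm.
Resultant f_max = √[f_tx² + (f_v + f_ty)²] = √[555.2² + (255.8 + 490.7)²] = 930.4 N/mm.
Capacity per unit length: φr_n = 0.75 × 0.6 × 620 × (0.707 × 8) = 1578 N/mm.
930.4 ≤ 1578 → adequate.

f_max ≈ 930 N/mm; adequate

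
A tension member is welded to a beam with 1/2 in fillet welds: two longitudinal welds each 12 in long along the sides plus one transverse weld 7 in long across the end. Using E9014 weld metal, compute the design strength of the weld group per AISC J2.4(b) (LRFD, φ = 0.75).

E90XX → F_EXX = 90 ksi.
t_e = 0.707 × 0.5 = 0.3535 in.
R_nwl = 0.6 × 90 × 0.3535 × 24 = 458.1 kip (longitudinal, 2 welds).
R_nwt = 0.6 × 90 × 0.3535 × 7 = 133.6 kip (transverse, base value).
(i) R_nwl + R_nwt = 591.8 kip; (ii) 0.85 R_nwl + 1.5 R_nwt = 589.9 kip.
R_n = max = 591.8 kip [governs: (i)]; φR_n = 443.8 kip.

φR_n ≈ 444 kip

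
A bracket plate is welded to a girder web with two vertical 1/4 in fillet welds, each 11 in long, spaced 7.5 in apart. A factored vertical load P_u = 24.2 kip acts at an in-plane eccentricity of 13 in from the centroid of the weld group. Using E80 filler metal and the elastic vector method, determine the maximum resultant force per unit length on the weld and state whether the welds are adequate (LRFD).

E80XX → F_EXX = 80 ksi.
Total weld length L_w = 22 in. Treat welds as unit-width lines.
Polar moment about centroid: J = 2[d³/12 + d(b/2)²] = 2[11³/12 + 11×3.75²] = 531.2 in³.
Direct shear f_v = P/L_w = 24.2 / 22 = 1.1 kip/in (vertical).
Torsion M = P·e = 24.2 × 13 = 314.6 kip·in.
Critical point at (x, y) = (3.75, 5.5) from centroid. f_tx = M·y/J = 3.257 kip/in; f_ty = M·x/J = 2.221 kip/in.
Resultant f_max = √[f_tx² + (f_v + f_ty)²] = √[3.257² + (1.1 + 2.221)²] = 4.652 kip/in.
Capacity per unit length: φr_n = 0.75 × 0.6 × 80 × (0.707 × 0.25) = 6.363 kip/in.
4.652 ≤ 6.363 → adequate.

f_max ≈ 4.65 kip/in; adequate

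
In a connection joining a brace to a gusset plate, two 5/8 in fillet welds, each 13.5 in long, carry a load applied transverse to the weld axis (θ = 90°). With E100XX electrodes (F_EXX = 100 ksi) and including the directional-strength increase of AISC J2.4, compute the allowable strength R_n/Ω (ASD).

t_e = 0.707 × 0.625 = 0.4419 in; A_we = 0.4419 × 27 = 11.93 in².
Directional factor: 1.0 + 0.5 sin^1.5(90°) = 1.5.
F_nw = 0.6 × 100 × 1.5 = 90 ksi.
R_n/Ω = (90 × 11.93) / 2.0 = 536.9 kip.

R_n/Ω ≈ 537 kip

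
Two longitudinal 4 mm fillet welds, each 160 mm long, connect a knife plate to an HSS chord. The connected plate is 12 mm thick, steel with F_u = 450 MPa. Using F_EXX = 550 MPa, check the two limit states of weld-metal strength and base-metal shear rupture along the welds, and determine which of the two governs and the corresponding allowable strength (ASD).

R_n/Ω ≈ 149 kN (weld metal governs)

t_e = 0.707 × 4 = 2.828 mm; L = 320 mm.
Weld metal: R_n/Ω = (1/2.0) × 0.6 × 550 × 2.828 × 320 × 10⁻³ = 149.3 kN.
Base metal (shear rupture): R_n/Ω = (1/2.0) × 0.6 × 450 × 12 × 320 × 10⁻³ = 518.4 kN.
Governing: weld metal.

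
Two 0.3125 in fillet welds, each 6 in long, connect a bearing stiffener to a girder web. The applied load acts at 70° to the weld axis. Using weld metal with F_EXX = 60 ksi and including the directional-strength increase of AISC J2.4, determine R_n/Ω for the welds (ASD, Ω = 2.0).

t_e = 0.707 × 0.3125 = 0.2209 in; A_we = 0.2209 × 12 = 2.651 in².
Directional factor: 1.0 + 0.5 sin^1.5(70°) = 1.455.
F_nw = 0.6 × 60 × 1.455 = 52.4 ksi.
R_n/Ω = (52.4 × 2.651) / 2.0 = 69.46 kip.

R_n/Ω ≈ 69.5 kip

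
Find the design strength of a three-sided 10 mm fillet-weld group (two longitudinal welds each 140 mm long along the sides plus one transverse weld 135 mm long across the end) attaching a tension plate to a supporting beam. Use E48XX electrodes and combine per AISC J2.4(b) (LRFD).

E48XX → F_EXX = 480 MPa.
t_e = 0.707 × 10 = 7.07 mm.
R_nwl = 0.6 × 480 × 7.07 × 280 × 10⁻³ = 570.1 kN (longitudinal, 2 welds).
R_nwt = 0.6 × 480 × 7.07 × 135 × 10⁻³ = 274.9 kN (transverse, base value).
(i) R_nwl + R_nwt = 845 kN; (ii) 0.85 R_nwl + 1.5 R_nwt = 896.9 kN.
R_n = max = 896.9 kN [governs: (ii)]; φR_n = 672.7 kN.

φR_n ≈ 673 kN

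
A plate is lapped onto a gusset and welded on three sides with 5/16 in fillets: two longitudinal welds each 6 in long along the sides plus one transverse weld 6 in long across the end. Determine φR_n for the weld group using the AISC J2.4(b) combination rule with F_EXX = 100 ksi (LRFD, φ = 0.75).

φR_n ≈ 191 kip

t_e = 0.707 × 0.3125 = 0.2209 in.
R_nwl = 0.6 × 100 × 0.2209 × 12 = 159.1 kip (longitudinal, 2 welds).
R_nwt = 0.6 × 100 × 0.2209 × 6 = 79.54 kip (transverse, base value).
(i) R_nwl + R_nwt = 238.6 kip; (ii) 0.85 R_nwl + 1.5 R_nwt = 254.5 kip.
R_n = max = 254.5 kip [governs: (ii)]; φR_n = 190.9 kip.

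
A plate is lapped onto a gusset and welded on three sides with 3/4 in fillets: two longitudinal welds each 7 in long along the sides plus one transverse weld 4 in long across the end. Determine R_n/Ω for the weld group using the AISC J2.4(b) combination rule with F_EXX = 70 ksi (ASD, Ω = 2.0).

t_e = 0.707 × 0.75 = 0.5302 in.
R_nwl = 0.6 × 70 × 0.5302 × 14 = 311.8 kip (longitudinal, 2 welds).
R_nwt = 0.6 × 70 × 0.5302 × 4 = 89.08 kip (transverse, base value).
(i) R_nwl + R_nwt = 400.9 kip; (ii) 0.85 R_nwl + 1.5 R_nwt = 398.6 kip.
R_n = max = 400.9 kip [governs: (i)]; R_n/Ω = 200.4 kip.

R_n/Ω ≈ 200 kip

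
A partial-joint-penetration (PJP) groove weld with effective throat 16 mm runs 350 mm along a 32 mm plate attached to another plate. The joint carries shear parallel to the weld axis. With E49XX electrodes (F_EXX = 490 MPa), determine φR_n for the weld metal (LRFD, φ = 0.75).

φR_n ≈ 1230 kN

Effective throat (given) t_e = 16 mm.
A_we = 16 × 350 = 5600 mm².
F_nw = 0.6 F_EXX = 294 MPa.
φR_n = 0.75 × 294 × 5600 × 10⁻³ = 1235 kN.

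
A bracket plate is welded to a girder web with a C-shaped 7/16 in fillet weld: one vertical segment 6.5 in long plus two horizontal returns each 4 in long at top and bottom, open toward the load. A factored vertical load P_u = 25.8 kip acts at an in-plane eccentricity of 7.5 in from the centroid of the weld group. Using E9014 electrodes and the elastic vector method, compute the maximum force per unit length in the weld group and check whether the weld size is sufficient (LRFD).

f_max ≈ 7.66 kip/in; adequate

E90XX → F_EXX = 90 ksi.
Total weld length L_w = 14.5 in. Treat welds as unit-width lines.
Centroid: x̄ = 2×4×2 / 14.5 = 1.103 in from the vertical weld.
Polar moment about centroid: J = I_x + I_y = [6.5³/12 + 2×4×3.25²] + [6.5×1.103² + 2(4³/12 + 4×0.8966²)] = 132.4 in³.
Direct shear f_v = P/L_w = 25.8 / 14.5 = 1.779 kip/in (vertical).
Torsion M = P·e = 25.8 × 7.5 = 193.5 kip·in.
Critical point at (x, y) = (2.897, 3.25) from centroid. f_tx = M·y/J = 4.75 kip/in; f_ty = M·x/J = 4.233 kip/in.
Resultant f_max = √[f_tx² + (f_v + f_ty)²] = √[4.75² + (1.779 + 4.233)²] = 7.662 kip/in.
Capacity per unit length: φr_n = 0.75 × 0.6 × 90 × (0.707 × 0.4375) = 12.53 kip/in.
7.662 ≤ 12.53 → adequate.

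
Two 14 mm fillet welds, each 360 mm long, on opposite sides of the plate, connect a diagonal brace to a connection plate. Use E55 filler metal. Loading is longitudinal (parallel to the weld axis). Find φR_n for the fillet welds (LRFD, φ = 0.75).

φR_n ≈ 1760 kN

E55XX → F_EXX = 550 MPa.
Effective throat t_e = 0.707 × 14 = 9.898 mm.
Total length L = 720 mm; A_we = 9.898 × 720 = 7127 mm².
F_nw = 0.6 F_EXX = 0.6 × 550 = 330 MPa.
φR_n = 0.75 × 330 × 7127 × 10⁻³ = 1764 kN.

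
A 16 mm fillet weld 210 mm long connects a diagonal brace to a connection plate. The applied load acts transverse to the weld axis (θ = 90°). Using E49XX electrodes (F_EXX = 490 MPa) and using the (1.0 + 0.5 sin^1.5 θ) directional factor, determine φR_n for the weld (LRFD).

t_e = 0.707 × 16 = 11.31 mm; A_we = 11.31 × 210 = 2376 mm².
Directional factor: 1.0 + 0.5 sin^1.5(90°) = 1.5.
F_nw = 0.6 × 490 × 1.5 = 441 MPa.
φR_n = 0.75 × 441 × 2376 × 10⁻³ = 785.7 kN.

φR_n ≈ 786 kN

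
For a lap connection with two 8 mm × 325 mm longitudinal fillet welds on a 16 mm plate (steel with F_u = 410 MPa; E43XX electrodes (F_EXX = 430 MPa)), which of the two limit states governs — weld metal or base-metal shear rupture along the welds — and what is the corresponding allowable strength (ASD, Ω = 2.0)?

R_n/Ω ≈ 474 kN (weld metal governs)

t_e = 0.707 × 8 = 5.656 mm; L = 650 mm.
Weld metal: R_n/Ω = (1/2.0) × 0.6 × 430 × 5.656 × 650 × 10⁻³ = 474.3 kN.
Base metal (shear rupture): R_n/Ω = (1/2.0) × 0.6 × 410 × 16 × 650 × 10⁻³ = 1279 kN.
Governing: weld metal.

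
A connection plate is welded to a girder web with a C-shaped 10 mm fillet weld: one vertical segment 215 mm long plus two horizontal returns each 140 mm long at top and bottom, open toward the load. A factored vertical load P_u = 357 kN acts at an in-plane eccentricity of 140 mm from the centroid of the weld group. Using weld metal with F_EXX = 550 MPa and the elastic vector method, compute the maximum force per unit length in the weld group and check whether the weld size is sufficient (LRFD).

f_max ≈ 2000 N/mm; NOT adequate

Total weld length L_w = 495 mm. Treat welds as unit-width lines.
Centroid: x̄ = 2×140×70 / 495 = 39.6 mm from the vertical weld.
Polar moment about centroid: J = I_x + I_y = [215³/12 + 2×140×107.5²] + [215×39.6² + 2(140³/12 + 140×30.4²)] = 5117000 mm³.
Direct shear f_v = P/L_w = 357×10³ / 495 = 721.2 N/mm (vertical).
Torsion M = P·e = 357×10³ × 140 = 49980000 N·mm.
Critical point at (x, y) = (100.4, 107.5) from centroid. f_tx = M·y/J = 1050 N/mm; f_ty = M·x/J = 980.7 N/mm.
Resultant f_max = √[f_tx² + (f_v + f_ty)²] = √[1050² + (721.2 + 980.7)²] = 2000 N/mm.
Capacity per unit length: φr_n = 0.75 × 0.6 × 550 × (0.707 × 10) = 1750 N/mm.
2000 > 1750 → NOT adequate.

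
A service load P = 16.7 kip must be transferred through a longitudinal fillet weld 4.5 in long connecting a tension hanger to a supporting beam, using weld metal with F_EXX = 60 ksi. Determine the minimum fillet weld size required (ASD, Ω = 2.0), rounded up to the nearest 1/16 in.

Total weld length L = 4.5 in.
Required throat t_e = P × Ω / (0.6 F_EXX × L) = 16.7 × 2.0 / (0.6 × 60 × 4.5) = 0.2062 in.
Required leg w = t_e / 0.707 = 0.2916 in → use 5/16 in.

w = 5/16 in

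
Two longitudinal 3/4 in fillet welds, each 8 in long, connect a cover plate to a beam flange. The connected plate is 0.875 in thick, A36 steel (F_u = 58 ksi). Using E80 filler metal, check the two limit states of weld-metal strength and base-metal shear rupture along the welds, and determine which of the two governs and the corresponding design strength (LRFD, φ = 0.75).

φR_n ≈ 305 kip (weld metal governs)

E80XX → F_EXX = 80 ksi.
t_e = 0.707 × 0.75 = 0.5302 in; L = 16 in.
Weld metal: φR_n = 0.75 × 0.6 × 80 × 0.5302 × 16 = 305.4 kip.
Base metal (shear rupture): φR_n = 0.75 × 0.6 × 58 × 0.875 × 16 = 365.4 kip.
Governing: weld metal.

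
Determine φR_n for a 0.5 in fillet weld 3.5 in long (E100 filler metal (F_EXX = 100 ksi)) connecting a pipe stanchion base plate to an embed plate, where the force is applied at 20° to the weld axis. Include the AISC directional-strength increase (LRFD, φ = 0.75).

φR_n ≈ 61.2 kips

t_e = 0.707 × 0.5 = 0.3535 in; A_we = 0.3535 × 3.5 = 1.237 in².
Directional factor: 1.0 + 0.5 sin^1.5(20°) = 1.1.
F_nw = 0.6 × 100 × 1.1 = 66 ksi.
φR_n = 0.75 × 66 × 1.237 = 61.24 kips.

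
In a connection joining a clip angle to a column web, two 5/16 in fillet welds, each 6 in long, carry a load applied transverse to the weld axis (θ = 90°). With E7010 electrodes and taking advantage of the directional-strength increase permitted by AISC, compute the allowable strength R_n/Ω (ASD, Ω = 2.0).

E70XX → F_EXX = 70 ksi.
t_e = 0.707 × 0.3125 = 0.2209 in; A_we = 0.2209 × 12 = 2.651 in².
Directional factor: 1.0 + 0.5 sin^1.5(90°) = 1.5.
F_nw = 0.6 × 70 × 1.5 = 63 ksi.
R_n/Ω = (63 × 2.651) / 2.0 = 83.51 kips.

R_n/Ω ≈ 83.5 kips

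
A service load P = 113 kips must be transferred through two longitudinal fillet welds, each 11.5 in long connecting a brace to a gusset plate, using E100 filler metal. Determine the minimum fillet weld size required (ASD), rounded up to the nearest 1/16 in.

E100XX → F_EXX = 100 ksi.
Total weld length L = 23 in.
Required throat t_e = P × Ω / (0.6 F_EXX × L) = 113 × 2.0 / (0.6 × 100 × 23) = 0.1638 in.
Required leg w = t_e / 0.707 = 0.2316 in → use 1/4 in.

w = 1/4 in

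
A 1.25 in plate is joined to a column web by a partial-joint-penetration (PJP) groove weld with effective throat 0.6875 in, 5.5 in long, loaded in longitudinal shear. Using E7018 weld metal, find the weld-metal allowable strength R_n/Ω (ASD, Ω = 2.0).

E70XX → F_EXX = 70 ksi.
Effective throat (given) t_e = 0.6875 in.
A_we = 0.6875 × 5.5 = 3.781 in².
F_nw = 0.6 F_EXX = 42 ksi.
R_n/Ω = (42 × 3.781) / 2.0 = 79.41 kips.

R_n/Ω ≈ 79.4 kips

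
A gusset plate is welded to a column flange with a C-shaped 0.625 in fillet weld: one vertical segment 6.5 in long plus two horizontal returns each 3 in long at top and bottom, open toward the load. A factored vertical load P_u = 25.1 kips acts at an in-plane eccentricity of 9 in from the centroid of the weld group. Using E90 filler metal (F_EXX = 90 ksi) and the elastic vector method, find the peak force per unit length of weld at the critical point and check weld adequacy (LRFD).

f_max ≈ 10.5 kip/in; adequate

Total weld length L_w = 12.5 in. Treat welds as unit-width lines.
Centroid: x̄ = 2×3×1.5 / 12.5 = 0.72 in from the vertical weld.
Polar moment about centroid: J = I_x + I_y = [6.5³/12 + 2×3×3.25²] + [6.5×0.72² + 2(3³/12 + 3×0.78²)] = 97.78 in³.
Direct shear f_v = P/L_w = 25.1 / 12.5 = 2.008 kip/in (vertical).
Torsion M = P·e = 25.1 × 9 = 225.9 kip·in.
Critical point at (x, y) = (2.28, 3.25) from centroid. f_tx = M·y/J = 7.508 kip/in; f_ty = M·x/J = 5.267 kip/in.
Resultant f_max = √[f_tx² + (f_v + f_ty)²] = √[7.508² + (2.008 + 5.267)²] = 10.46 kip/in.
Capacity per unit length: φr_n = 0.75 × 0.6 × 90 × (0.707 × 0.625) = 17.9 kip/in.
10.46 ≤ 17.9 → adequate.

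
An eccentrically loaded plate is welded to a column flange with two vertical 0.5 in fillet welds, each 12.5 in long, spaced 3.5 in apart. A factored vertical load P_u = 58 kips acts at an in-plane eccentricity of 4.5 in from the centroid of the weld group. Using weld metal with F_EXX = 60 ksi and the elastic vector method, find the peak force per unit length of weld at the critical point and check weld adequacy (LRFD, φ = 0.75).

f_max ≈ 5.33 kip/in; adequate

Total weld length L_w = 25 in. Treat welds as unit-width lines.
Polar moment about centroid: J = 2[d³/12 + d(b/2)²] = 2[12.5³/12 + 12.5×1.75²] = 402.1 in³.
Direct shear f_v = P/L_w = 58 / 25 = 2.32 kip/in (vertical).
Torsion M = P·e = 58 × 4.5 = 261 kip·in.
Critical point at (x, y) = (1.75, 6.25) from centroid. f_tx = M·y/J = 4.057 kip/in; f_ty = M·x/J = 1.136 kip/in.
Resultant f_max = √[f_tx² + (f_v + f_ty)²] = √[4.057² + (2.32 + 1.136)²] = 5.329 kip/in.
Capacity per unit length: φr_n = 0.75 × 0.6 × 60 × (0.707 × 0.5) = 9.544 kip/in.
5.329 ≤ 9.544 → adequate.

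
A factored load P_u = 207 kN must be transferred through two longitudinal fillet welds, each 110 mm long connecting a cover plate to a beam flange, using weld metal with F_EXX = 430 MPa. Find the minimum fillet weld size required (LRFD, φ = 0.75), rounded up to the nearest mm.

w = 7 mm

Total weld length L = 220 mm.
Required throat t_e = P_u / (φ × 0.6 F_EXX × L) = 207 / (0.75 × 0.6 × 430 × 220 × 10⁻³) = 4.863 mm.
Required leg w = t_e / 0.707 = 6.878 mm → use 7 mm.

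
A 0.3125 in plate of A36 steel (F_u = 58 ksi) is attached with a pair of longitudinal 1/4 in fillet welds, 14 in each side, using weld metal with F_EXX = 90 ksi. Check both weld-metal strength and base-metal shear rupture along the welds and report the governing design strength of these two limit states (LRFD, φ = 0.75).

t_e = 0.707 × 0.25 = 0.1767 in; L = 28 in.
Weld metal: φR_n = 0.75 × 0.6 × 90 × 0.1767 × 28 = 200.4 kip.
Base metal (shear rupture): φR_n = 0.75 × 0.6 × 58 × 0.3125 × 28 = 228.4 kip.
Governing: weld metal.

φR_n ≈ 200 kip (weld metal governs)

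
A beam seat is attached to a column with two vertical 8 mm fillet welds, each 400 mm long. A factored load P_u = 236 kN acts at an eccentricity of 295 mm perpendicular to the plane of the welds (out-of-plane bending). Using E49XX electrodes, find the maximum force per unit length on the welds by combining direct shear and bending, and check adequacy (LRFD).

E49XX → F_EXX = 490 MPa.
L_w = 2 × 400 = 800 mm; section modulus (unit throat) S = 2 × L²/6 = 53330 mm².
Direct shear f_v = P/L_w = 236×10³/800 = 295 N/mm.
Moment M = P × e = 236×10³ × 295 = 69620000 N·mm; bending f_b = M/S = 1305 N/mm.
f_max = √(f_v² + f_b²) = √(295² + 1305²) = 1338 N/mm.
φr_n = 0.75 × 0.6 × 490 × (0.707 × 8) = 1247 N/mm → NOT adequate.

f_max ≈ 1340 N/mm; NOT adequate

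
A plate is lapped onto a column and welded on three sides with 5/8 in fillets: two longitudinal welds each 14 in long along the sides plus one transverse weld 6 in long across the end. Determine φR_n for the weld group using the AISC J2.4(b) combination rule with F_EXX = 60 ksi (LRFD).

t_e = 0.707 × 0.625 = 0.4419 in.
R_nwl = 0.6 × 60 × 0.4419 × 28 = 445.4 kips (longitudinal, 2 welds).
R_nwt = 0.6 × 60 × 0.4419 × 6 = 95.44 kips (transverse, base value).
(i) R_nwl + R_nwt = 540.9 kips; (ii) 0.85 R_nwl + 1.5 R_nwt = 521.8 kips.
R_n = max = 540.9 kips [governs: (i)]; φR_n = 405.6 kips.

φR_n ≈ 406 kips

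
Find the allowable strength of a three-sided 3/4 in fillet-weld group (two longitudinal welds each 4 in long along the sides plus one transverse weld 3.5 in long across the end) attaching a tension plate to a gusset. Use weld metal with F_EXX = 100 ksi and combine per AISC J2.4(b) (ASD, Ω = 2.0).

R_n/Ω ≈ 192 kips

t_e = 0.707 × 0.75 = 0.5302 in.
R_nwl = 0.6 × 100 × 0.5302 × 8 = 254.5 kips (longitudinal, 2 welds).
R_nwt = 0.6 × 100 × 0.5302 × 3.5 = 111.4 kips (transverse, base value).
(i) R_nwl + R_nwt = 365.9 kips; (ii) 0.85 R_nwl + 1.5 R_nwt = 383.4 kips.
R_n = max = 383.4 kips [governs: (ii)]; R_n/Ω = 191.7 kips.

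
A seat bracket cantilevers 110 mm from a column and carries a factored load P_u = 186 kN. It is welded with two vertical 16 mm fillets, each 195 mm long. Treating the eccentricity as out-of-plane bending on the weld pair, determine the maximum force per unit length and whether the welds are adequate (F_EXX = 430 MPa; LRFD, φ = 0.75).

f_max ≈ 1680 N/mm; adequate

L_w = 2 × 195 = 390 mm; section modulus (unit throat) S = 2 × L²/6 = 12680 mm².
Direct shear f_v = P/L_w = 186×10³/390 = 476.9 N/mm.
Moment M = P × e = 186×10³ × 110 = 20460000 N·mm; bending f_b = M/S = 1614 N/mm.
f_max = √(f_v² + f_b²) = √(476.9² + 1614²) = 1683 N/mm.
φr_n = 0.75 × 0.6 × 430 × (0.707 × 16) = 2189 N/mm → adequate.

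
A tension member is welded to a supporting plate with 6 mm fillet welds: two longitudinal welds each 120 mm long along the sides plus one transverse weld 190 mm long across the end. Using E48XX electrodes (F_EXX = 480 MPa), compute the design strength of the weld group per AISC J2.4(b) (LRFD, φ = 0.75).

t_e = 0.707 × 6 = 4.242 mm.
R_nwl = 0.6 × 480 × 4.242 × 240 × 10⁻³ = 293.2 kN (longitudinal, 2 welds).
R_nwt = 0.6 × 480 × 4.242 × 190 × 10⁻³ = 232.1 kN (transverse, base value).
(i) R_nwl + R_nwt = 525.3 kN; (ii) 0.85 R_nwl + 1.5 R_nwt = 597.4 kN.
R_n = max = 597.4 kN [governs: (ii)]; φR_n = 448.1 kN.

φR_n ≈ 448 kN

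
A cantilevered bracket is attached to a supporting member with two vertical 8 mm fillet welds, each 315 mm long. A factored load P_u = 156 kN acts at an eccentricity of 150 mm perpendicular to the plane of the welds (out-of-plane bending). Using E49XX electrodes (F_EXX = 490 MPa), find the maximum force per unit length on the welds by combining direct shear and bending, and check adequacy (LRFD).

L_w = 2 × 315 = 630 mm; section modulus (unit throat) S = 2 × L²/6 = 33080 mm².
Direct shear f_v = P/L_w = 156×10³/630 = 247.6 N/mm.
Moment M = P × e = 156×10³ × 150 = 23400000 N·mm; bending f_b = M/S = 707.5 N/mm.
f_max = √(f_v² + f_b²) = √(247.6² + 707.5²) = 749.6 N/mm.
φr_n = 0.75 × 0.6 × 490 × (0.707 × 8) = 1247 N/mm → adequate.

f_max ≈ 750 N/mm; adequate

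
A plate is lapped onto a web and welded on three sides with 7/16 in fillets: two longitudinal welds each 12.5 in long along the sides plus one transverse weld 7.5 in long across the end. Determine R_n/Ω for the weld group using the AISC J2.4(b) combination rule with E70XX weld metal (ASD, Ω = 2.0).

E70XX → F_EXX = 70 ksi.
t_e = 0.707 × 0.4375 = 0.3093 in.
R_nwl = 0.6 × 70 × 0.3093 × 25 = 324.8 kips (longitudinal, 2 welds).
R_nwt = 0.6 × 70 × 0.3093 × 7.5 = 97.43 kips (transverse, base value).
(i) R_nwl + R_nwt = 422.2 kips; (ii) 0.85 R_nwl + 1.5 R_nwt = 422.2 kips.
R_n = max = 422.2 kips [governs: (ii)]; R_n/Ω = 211.1 kips.

R_n/Ω ≈ 211 kips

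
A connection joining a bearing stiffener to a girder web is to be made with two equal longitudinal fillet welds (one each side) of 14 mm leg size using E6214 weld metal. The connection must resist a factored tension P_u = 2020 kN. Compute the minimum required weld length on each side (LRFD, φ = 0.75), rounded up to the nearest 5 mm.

L = 370 mm on each side

E62XX → F_EXX = 620 MPa.
Throat t_e = 0.707 × 14 = 9.898 mm.
φr_n = 0.75 × 0.6 × 620 × 9.898 × 10⁻³ = 2.762 kN/mm.
L_req = P_u / φr_n = 2020 / 2.762 = 731.5 mm total.
Per side: 731.5 / 2 = 365.7 mm.
Round up → use L = 370 mm on each side.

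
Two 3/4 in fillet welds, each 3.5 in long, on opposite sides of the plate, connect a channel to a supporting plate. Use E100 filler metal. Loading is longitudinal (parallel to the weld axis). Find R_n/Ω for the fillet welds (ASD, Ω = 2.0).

R_n/Ω ≈ 111 kips

E100XX → F_EXX = 100 ksi.
Effective throat t_e = 0.707 × 0.75 = 0.5302 in.
Total length L = 7 in; A_we = 0.5302 × 7 = 3.712 in².
F_nw = 0.6 F_EXX = 0.6 × 100 = 60 ksi.
R_n = 60 × 3.712 = 222.7 kips; R_n/Ω = 222.7/2.0 = 111.4 kips.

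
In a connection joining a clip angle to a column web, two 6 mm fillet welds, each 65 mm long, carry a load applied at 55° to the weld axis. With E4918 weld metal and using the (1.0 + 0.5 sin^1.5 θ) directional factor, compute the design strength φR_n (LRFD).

E49XX → F_EXX = 490 MPa.
t_e = 0.707 × 6 = 4.242 mm; A_we = 4.242 × 130 = 551.5 mm².
Directional factor: 1.0 + 0.5 sin^1.5(55°) = 1.371.
F_nw = 0.6 × 490 × 1.371 = 403 MPa.
φR_n = 0.75 × 403 × 551.5 × 10⁻³ = 166.7 kN.

φR_n ≈ 167 kN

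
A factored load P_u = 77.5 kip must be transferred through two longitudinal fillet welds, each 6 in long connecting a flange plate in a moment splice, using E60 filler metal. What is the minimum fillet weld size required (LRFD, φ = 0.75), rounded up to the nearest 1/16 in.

E60XX → F_EXX = 60 ksi.
Total weld length L = 12 in.
Required throat t_e = P_u / (φ × 0.6 F_EXX × L) = 77.5 / (0.75 × 0.6 × 60 × 12) = 0.2392 in.
Required leg w = t_e / 0.707 = 0.3383 in → use 3/8 in.

w = 3/8 in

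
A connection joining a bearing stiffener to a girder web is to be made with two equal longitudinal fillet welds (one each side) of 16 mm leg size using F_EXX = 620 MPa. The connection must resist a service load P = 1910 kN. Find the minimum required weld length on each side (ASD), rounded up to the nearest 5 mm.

L = 455 mm on each side

Throat t_e = 0.707 × 16 = 11.31 mm.
r_n/Ω = (0.6 × 620 × 11.31) / 2.0 = 2104 N/mm = 2.104 kN/mm.
L_req = P / (r_n/Ω) = 1910 / 2.104 = 907.8 mm total.
Per side: 907.8 / 2 = 453.9 mm.
Round up → use L = 455 mm on each side.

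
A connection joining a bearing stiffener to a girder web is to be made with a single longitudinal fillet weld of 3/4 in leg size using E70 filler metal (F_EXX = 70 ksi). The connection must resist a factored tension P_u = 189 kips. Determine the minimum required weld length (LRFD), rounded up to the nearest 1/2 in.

Throat t_e = 0.707 × 0.75 = 0.5302 in.
φr_n = 0.75 × 0.6 × 70 × 0.5302 = 16.7 kips/in.
L_req = P_u / φr_n = 189 / 16.7 = 11.32 in total.
Round up → use L = 11.5 in.

L = 11.5 in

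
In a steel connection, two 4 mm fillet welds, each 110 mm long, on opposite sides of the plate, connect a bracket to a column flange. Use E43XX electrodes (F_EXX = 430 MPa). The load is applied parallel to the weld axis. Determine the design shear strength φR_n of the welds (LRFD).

φR_n ≈ 120 kN

Effective throat t_e = 0.707 × 4 = 2.828 mm.
Total length L = 220 mm; A_we = 2.828 × 220 = 622.2 mm².
F_nw = 0.6 F_EXX = 0.6 × 430 = 258 MPa.
φR_n = 0.75 × 258 × 622.2 × 10⁻³ = 120.4 kN.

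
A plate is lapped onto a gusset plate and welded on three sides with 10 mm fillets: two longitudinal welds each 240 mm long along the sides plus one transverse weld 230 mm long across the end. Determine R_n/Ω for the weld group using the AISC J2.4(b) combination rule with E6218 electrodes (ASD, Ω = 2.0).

R_n/Ω ≈ 990 kN

E62XX → F_EXX = 620 MPa.
t_e = 0.707 × 10 = 7.07 mm.
R_nwl = 0.6 × 620 × 7.07 × 480 × 10⁻³ = 1262 kN (longitudinal, 2 welds).
R_nwt = 0.6 × 620 × 7.07 × 230 × 10⁻³ = 604.9 kN (transverse, base value).
(i) R_nwl + R_nwt = 1867 kN; (ii) 0.85 R_nwl + 1.5 R_nwt = 1980 kN.
R_n = max = 1980 kN [governs: (ii)]; R_n/Ω = 990.2 kN.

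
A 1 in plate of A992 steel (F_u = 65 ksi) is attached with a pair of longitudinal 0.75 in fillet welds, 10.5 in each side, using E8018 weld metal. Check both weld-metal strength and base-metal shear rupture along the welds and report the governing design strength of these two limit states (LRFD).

E80XX → F_EXX = 80 ksi.
t_e = 0.707 × 0.75 = 0.5302 in; L = 21 in.
Weld metal: φR_n = 0.75 × 0.6 × 80 × 0.5302 × 21 = 400.9 kip.
Base metal (shear rupture): φR_n = 0.75 × 0.6 × 65 × 1 × 21 = 614.2 kip.
Governing: weld metal.

φR_n ≈ 401 kip (weld metal governs)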